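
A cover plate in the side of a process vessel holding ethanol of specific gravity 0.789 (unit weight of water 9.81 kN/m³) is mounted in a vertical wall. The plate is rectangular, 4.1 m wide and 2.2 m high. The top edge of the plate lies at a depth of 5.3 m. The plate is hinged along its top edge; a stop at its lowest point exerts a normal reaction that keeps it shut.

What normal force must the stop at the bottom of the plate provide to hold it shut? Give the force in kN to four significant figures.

P ≈ 236.2 kN

γ = 0.789 × 9.81 = 7.74009 kN/m³.
The centroid lies 2.2/2 = 1.1 m below the top edge, so the centroid depth is h_c = 5.3 + 1.1 = 6.4 m.
A = 4.1 × 2.2 = 9.02 m².
Resultant F = γ·h_c·A = 7.74009 × 6.4 × 9.02 = 446.82 kN.
I_c = b·h³/12 = 4.1 × 2.2³/12 = 3.63807 m⁴.
Centre of pressure: y_p = y_c + I_c/(y_c·A) = 6.4 + 3.63807/(6.4 × 9.02) = 6.4 + 0.0630209 = 6.46302 m along the plane.
The resultant acts 1.1 + 0.0630209 = 1.16302 m (along the plate) below the hinge at the top edge, so the moment about the hinge is M = F × 1.16302 = 446.82 × 1.16302 = 519.661 kN·m.
A normal force at the bottom, 2.2 m from the hinge, must supply this moment: P = 519.661/2.2 = 236.21 kN.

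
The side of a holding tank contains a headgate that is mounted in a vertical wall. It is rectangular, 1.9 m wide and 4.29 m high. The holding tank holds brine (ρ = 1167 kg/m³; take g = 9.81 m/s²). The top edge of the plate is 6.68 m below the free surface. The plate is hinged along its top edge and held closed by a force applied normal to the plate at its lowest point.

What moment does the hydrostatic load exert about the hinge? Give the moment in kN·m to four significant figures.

M ≈ 1910 kN·m

γ = ρg = 1167 × 9.81 / 1000 = 11.44827 kN/m³.
The centroid lies 4.29/2 = 2.145 m below the top edge, so the centroid depth is h_c = 6.68 + 2.145 = 8.825 m.
A = 1.9 × 4.29 = 8.151 m².
Resultant F = γ·h_c·A = 11.44827 × 8.825 × 8.151 = 823.504 kN.
I_c = b·h³/12 = 1.9 × 4.29³/12 = 12.501 m⁴.
Centre of pressure: y_p = y_c + I_c/(y_c·A) = 8.825 + 12.501/(8.825 × 8.151) = 8.825 + 0.173788 = 8.99879 m along the plane.
The resultant acts 2.145 + 0.173788 = 2.31879 m (along the plate) below the hinge at the top edge, so the moment about the hinge is M = F × 2.31879 = 823.504 × 2.31879 = 1909.53 kN·m.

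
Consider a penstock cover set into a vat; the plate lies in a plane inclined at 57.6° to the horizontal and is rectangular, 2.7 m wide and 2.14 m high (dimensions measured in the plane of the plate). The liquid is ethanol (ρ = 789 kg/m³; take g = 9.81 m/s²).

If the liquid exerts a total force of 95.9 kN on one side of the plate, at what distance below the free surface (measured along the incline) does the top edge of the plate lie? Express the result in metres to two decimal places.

γ = ρg = 789 × 9.81 / 1000 = 7.74009 kN/m³.
A = 2.7 × 2.14 = 5.778 m².
From F = γ·h_c·A, the centroid depth is h_c = 95.9/(7.74009 × 5.778) = 2.14435 m.
Let θ = 57.6° be the plate's angle to the horizontal; measure y along the incline from where the plane meets the free surface. Vertical depth h = y·sinθ with sinθ = 0.844328.
Along the incline, y_c = h_c/sinθ = 2.14435/0.844328 = 2.53971 m.
The centroid lies 2.14/2 = 1.07 m below the top edge, so the top edge sits at y_top = 2.53971 − 1.07 = 1.46971 m along the incline.

y_top ≈ 1.47 m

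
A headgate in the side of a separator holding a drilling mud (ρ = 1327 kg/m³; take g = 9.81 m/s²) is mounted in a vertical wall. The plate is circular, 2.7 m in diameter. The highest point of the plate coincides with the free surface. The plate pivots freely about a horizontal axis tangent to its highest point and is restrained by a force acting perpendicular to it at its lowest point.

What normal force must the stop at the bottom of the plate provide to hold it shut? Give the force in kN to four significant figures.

γ = ρg = 1327 × 9.81 / 1000 = 13.01787 kN/m³.
The centroid is at the centre, 1.35 m below the top of the plate, so the centroid depth is h_c = 1.35 m.
A = π(1.35)² = 5.72555 m².
Resultant F = γ·h_c·A = 13.01787 × 1.35 × 5.72555 = 100.622 kN.
I_c = πr⁴/4 = π × 1.35⁴/4 = 2.6087 m⁴.
Centre of pressure: y_p = y_c + I_c/(y_c·A) = 1.35 + 2.6087/(1.35 × 5.72555) = 1.35 + 0.3375 = 1.6875 m along the plane.
The resultant acts 1.35 + 0.3375 = 1.6875 m (along the plate) below the hinge at the top edge, so the moment about the hinge is M = F × 1.6875 = 100.622 × 1.6875 = 169.8 kN·m.
A normal force at the bottom, 2.7 m from the hinge, must supply this moment: P = 169.8/2.7 = 62.8889 kN.

P ≈ 62.89 kN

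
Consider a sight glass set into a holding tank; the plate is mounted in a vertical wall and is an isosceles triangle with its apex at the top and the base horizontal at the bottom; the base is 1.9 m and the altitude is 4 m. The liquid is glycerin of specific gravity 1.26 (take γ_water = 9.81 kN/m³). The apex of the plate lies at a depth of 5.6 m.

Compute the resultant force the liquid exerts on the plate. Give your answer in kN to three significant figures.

γ = 1.26 × 9.81 = 12.3606 kN/m³.
With the apex up, the centroid sits 2h/3 = 2 × 4/3 = 2.66667 m below the apex, so the centroid depth is h_c = 5.6 + 2.66667 = 8.26667 m.
A = ½ × 1.9 × 4 = 3.8 m².
Resultant F = γ·h_c·A = 12.3606 × 8.26667 × 3.8 = 388.288 kN.

F ≈ 388 kN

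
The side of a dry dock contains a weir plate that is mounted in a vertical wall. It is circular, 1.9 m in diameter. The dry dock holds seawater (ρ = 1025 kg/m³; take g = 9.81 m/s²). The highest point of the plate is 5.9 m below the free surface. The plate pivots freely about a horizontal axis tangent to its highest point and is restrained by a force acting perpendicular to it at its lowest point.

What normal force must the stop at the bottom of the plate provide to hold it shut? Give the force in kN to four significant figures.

γ = ρg = 1025 × 9.81 / 1000 = 10.05525 kN/m³.
The centroid is at the centre, 0.95 m below the top of the plate, so the centroid depth is h_c = 5.9 + 0.95 = 6.85 m.
A = π(0.95)² = 2.83529 m².
Resultant F = γ·h_c·A = 10.05525 × 6.85 × 2.83529 = 195.29 kN.
I_c = πr⁴/4 = π × 0.95⁴/4 = 0.639712 m⁴.
Centre of pressure: y_p = y_c + I_c/(y_c·A) = 6.85 + 0.639712/(6.85 × 2.83529) = 6.85 + 0.0329379 = 6.88294 m along the plane.
The resultant acts 0.95 + 0.0329379 = 0.982938 m (along the plate) below the hinge at the top edge, so the moment about the hinge is M = F × 0.982938 = 195.29 × 0.982938 = 191.958 kN·m.
A normal force at the bottom, 1.9 m from the hinge, must supply this moment: P = 191.958/1.9 = 101.031 kN.

P ≈ 101.0 kN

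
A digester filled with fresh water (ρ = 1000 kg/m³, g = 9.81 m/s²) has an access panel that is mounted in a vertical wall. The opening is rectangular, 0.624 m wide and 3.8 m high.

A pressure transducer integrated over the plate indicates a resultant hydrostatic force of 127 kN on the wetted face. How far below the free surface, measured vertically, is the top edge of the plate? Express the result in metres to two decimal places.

γ = ρg = 1000 × 9.81 = 9810 N/m³ = 9.81 kN/m³.
A = 0.624 × 3.8 = 2.3712 m².
From F = γ·h_c·A, the centroid depth is h_c = 127/(9.81 × 2.3712) = 5.45967 m.
The centroid lies 3.8/2 = 1.9 m below the top edge, so the top edge sits at h_top = 5.45967 − 1.9 = 3.55967 m below the surface.

d_top ≈ 3.56 m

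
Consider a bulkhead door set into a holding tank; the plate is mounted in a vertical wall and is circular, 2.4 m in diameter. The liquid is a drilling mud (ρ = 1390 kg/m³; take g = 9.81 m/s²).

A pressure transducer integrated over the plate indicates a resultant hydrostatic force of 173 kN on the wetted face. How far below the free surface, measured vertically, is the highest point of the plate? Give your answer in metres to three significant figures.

γ = ρg = 1390 × 9.81 / 1000 = 13.6359 kN/m³.
A = π(1.2)² = 4.52389 m².
From F = γ·h_c·A, the centroid depth is h_c = 173/(13.6359 × 4.52389) = 2.80447 m.
The centroid is at the centre, 1.2 m below the top of the plate, so the highest point sits at h_top = 2.80447 − 1.2 = 1.60447 m below the surface.

d_top ≈ 1.60 m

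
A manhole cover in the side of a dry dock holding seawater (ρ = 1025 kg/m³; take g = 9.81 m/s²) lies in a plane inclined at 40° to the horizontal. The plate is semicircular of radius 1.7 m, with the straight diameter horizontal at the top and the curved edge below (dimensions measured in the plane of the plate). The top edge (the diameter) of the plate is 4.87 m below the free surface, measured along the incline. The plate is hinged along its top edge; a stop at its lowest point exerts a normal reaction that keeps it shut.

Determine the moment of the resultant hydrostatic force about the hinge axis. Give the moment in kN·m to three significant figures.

M ≈ 124 kN·m

γ = ρg = 1025 × 9.81 / 1000 = 10.05525 kN/m³.
Let θ = 40° be the plate's angle to the horizontal; measure y along the incline from where the plane meets the free surface. Vertical depth h = y·sinθ with sinθ = 0.642788.
The centroid of a semicircle lies 4r/(3π) = 0.721502 m from the diameter, here below the top edge, so y_c = 4.87 + 0.721502 = 5.5915 m and h_c = 5.5915 × 0.642788 = 3.59415 m.
A = πr²/2 = π × 1.7²/2 = 4.5396 m².
Resultant F = γ·h_c·A = 10.05525 × 3.59415 × 4.5396 = 164.061 kN.
I_c = (π/8 − 8/(9π))·r⁴ = 0.109757 × 1.7⁴ = 0.916701 m⁴.
Centre of pressure: y_p = y_c + I_c/(y_c·A) = 5.5915 + 0.916701/(5.5915 × 4.5396) = 5.5915 + 0.0361145 = 5.62761 m along the plane.
The resultant acts 0.721502 + 0.0361145 = 0.757617 m (along the plate) below the hinge at the top edge, so the moment about the hinge is M = F × 0.757617 = 164.061 × 0.757617 = 124.295 kN·m.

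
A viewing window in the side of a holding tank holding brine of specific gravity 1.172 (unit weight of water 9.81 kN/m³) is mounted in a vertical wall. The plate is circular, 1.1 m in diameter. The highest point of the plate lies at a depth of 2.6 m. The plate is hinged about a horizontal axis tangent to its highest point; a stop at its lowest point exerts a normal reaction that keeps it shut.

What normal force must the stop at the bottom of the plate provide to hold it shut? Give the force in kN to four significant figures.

P ≈ 17.96 kN

γ = 1.172 × 9.81 = 11.49732 kN/m³.
The centroid is at the centre, 0.55 m below the top of the plate, so the centroid depth is h_c = 2.6 + 0.55 = 3.15 m.
A = π(0.55)² = 0.950332 m².
Resultant F = γ·h_c·A = 11.49732 × 3.15 × 0.950332 = 34.4178 kN.
I_c = πr⁴/4 = π × 0.55⁴/4 = 0.0718688 m⁴.
Centre of pressure: y_p = y_c + I_c/(y_c·A) = 3.15 + 0.0718688/(3.15 × 0.950332) = 3.15 + 0.0240079 = 3.17401 m along the plane.
The resultant acts 0.55 + 0.0240079 = 0.574008 m (along the plate) below the hinge at the top edge, so the moment about the hinge is M = F × 0.574008 = 34.4178 × 0.574008 = 19.7561 kN·m.
A normal force at the bottom, 1.1 m from the hinge, must supply this moment: P = 19.7561/1.1 = 17.9601 kN.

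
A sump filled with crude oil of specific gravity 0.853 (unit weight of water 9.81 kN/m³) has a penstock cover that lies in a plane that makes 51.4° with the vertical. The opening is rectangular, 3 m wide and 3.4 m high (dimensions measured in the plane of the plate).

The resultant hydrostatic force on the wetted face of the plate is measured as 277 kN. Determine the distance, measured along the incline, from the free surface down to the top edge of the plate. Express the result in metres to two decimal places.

y_top ≈ 3.50 m

γ = 0.853 × 9.81 = 8.36793 kN/m³.
A = 3 × 3.4 = 10.2 m².
From F = γ·h_c·A, the centroid depth is h_c = 277/(8.36793 × 10.2) = 3.24535 m.
The plate makes 51.4° with the vertical, i.e. θ = 90° − 51.4° = 38.6° to the horizontal. Measuring y along the incline from the free-surface line, vertical depth h = y·sinθ with sinθ = 0.623880.
Along the incline, y_c = h_c/sinθ = 3.24535/0.623880 = 5.20188 m.
The centroid lies 3.4/2 = 1.7 m below the top edge, so the top edge sits at y_top = 5.20188 − 1.7 = 3.50188 m along the incline.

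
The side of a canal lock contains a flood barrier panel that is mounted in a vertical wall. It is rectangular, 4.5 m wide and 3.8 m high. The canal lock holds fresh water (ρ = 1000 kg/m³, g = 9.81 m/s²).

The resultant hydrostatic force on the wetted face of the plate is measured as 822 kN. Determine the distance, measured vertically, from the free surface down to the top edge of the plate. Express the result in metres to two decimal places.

d_top ≈ 3.00 m

γ = ρg = 1000 × 9.81 = 9810 N/m³ = 9.81 kN/m³.
A = 4.5 × 3.8 = 17.1 m².
From F = γ·h_c·A, the centroid depth is h_c = 822/(9.81 × 17.1) = 4.90012 m.
The centroid lies 3.8/2 = 1.9 m below the top edge, so the top edge sits at h_top = 4.90012 − 1.9 = 3.00012 m below the surface.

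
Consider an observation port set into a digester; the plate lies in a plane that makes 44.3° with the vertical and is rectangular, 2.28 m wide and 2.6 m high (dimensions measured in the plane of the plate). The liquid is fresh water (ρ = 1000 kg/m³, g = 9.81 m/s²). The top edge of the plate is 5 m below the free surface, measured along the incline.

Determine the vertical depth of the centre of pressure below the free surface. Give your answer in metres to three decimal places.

γ = ρg = 1000 × 9.81 = 9810 N/m³ = 9.81 kN/m³.
The plate makes 44.3° with the vertical, i.e. θ = 90° − 44.3° = 45.7° to the horizontal. Measuring y along the incline from the free-surface line, vertical depth h = y·sinθ with sinθ = 0.715693.
The centroid lies 2.6/2 = 1.3 m below the top edge, so y_c = 5 + 1.3 = 6.3 m and h_c = 6.3 × 0.715693 = 4.50887 m.
A = 2.28 × 2.6 = 5.928 m².
Resultant F = γ·h_c·A = 9.81 × 4.50887 × 5.928 = 262.207 kN.
I_c = b·h³/12 = 2.28 × 2.6³/12 = 3.33944 m⁴.
Centre of pressure: y_p = y_c + I_c/(y_c·A) = 6.3 + 3.33944/(6.3 × 5.928) = 6.3 + 0.089418 = 6.38942 m along the plane.
Vertically, h_p = y_p·sinθ = 6.38942 × 0.715693 = 4.57286 m.

h_p = 4.573 m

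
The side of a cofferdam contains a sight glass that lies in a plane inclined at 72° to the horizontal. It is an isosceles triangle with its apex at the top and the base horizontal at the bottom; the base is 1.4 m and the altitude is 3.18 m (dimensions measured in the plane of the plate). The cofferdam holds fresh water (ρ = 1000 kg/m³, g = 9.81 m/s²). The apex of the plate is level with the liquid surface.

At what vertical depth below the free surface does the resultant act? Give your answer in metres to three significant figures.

γ = ρg = 1000 × 9.81 = 9810 N/m³ = 9.81 kN/m³.
Let θ = 72° be the plate's angle to the horizontal; measure y along the incline from where the plane meets the free surface. Vertical depth h = y·sinθ with sinθ = 0.951057.
With the apex up, the centroid sits 2h/3 = 2 × 3.18/3 = 2.12 m below the apex, so y_c = 2.12 m and h_c = 2.12 × 0.951057 = 2.01624 m.
A = ½ × 1.4 × 3.18 = 2.226 m².
Resultant F = γ·h_c·A = 9.81 × 2.01624 × 2.226 = 44.0288 kN.
I_c = b·h³/36 = 1.4 × 3.18³/36 = 1.25057 m⁴.
Centre of pressure: y_p = y_c + I_c/(y_c·A) = 2.12 + 1.25057/(2.12 × 2.226) = 2.12 + 0.265001 = 2.385 m along the plane.
Vertically, h_p = y_p·sinθ = 2.385 × 0.951057 = 2.26827 m.

h_p = 2.27 m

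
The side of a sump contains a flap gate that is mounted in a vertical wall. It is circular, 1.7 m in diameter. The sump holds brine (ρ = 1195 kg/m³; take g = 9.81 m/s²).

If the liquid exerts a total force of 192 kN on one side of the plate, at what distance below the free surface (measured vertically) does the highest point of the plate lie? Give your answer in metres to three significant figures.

d_top ≈ 6.37 m

γ = ρg = 1195 × 9.81 / 1000 = 11.72295 kN/m³.
A = π(0.85)² = 2.2698 m².
From F = γ·h_c·A, the centroid depth is h_c = 192/(11.72295 × 2.2698) = 7.21567 m.
The centroid is at the centre, 0.85 m below the top of the plate, so the highest point sits at h_top = 7.21567 − 0.85 = 6.36567 m below the surface.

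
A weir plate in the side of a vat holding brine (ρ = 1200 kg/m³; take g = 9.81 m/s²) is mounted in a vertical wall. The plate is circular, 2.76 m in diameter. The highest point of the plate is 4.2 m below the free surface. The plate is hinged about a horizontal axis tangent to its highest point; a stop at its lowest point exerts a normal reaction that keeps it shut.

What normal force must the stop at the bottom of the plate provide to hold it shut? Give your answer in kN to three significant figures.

γ = ρg = 1200 × 9.81 / 1000 = 11.772 kN/m³.
The centroid is at the centre, 1.38 m below the top of the plate, so the centroid depth is h_c = 4.2 + 1.38 = 5.58 m.
A = π(1.38)² = 5.98285 m².
Resultant F = γ·h_c·A = 11.772 × 5.58 × 5.98285 = 393 kN.
I_c = πr⁴/4 = π × 1.38⁴/4 = 2.84843 m⁴.
Centre of pressure: y_p = y_c + I_c/(y_c·A) = 5.58 + 2.84843/(5.58 × 5.98285) = 5.58 + 0.0853224 = 5.66532 m along the plane.
The resultant acts 1.38 + 0.0853224 = 1.46532 m (along the plate) below the hinge at the top edge, so the moment about the hinge is M = F × 1.46532 = 393 × 1.46532 = 575.871 kN·m.
A normal force at the bottom, 2.76 m from the hinge, must supply this moment: P = 575.871/2.76 = 208.649 kN.

P ≈ 209 kN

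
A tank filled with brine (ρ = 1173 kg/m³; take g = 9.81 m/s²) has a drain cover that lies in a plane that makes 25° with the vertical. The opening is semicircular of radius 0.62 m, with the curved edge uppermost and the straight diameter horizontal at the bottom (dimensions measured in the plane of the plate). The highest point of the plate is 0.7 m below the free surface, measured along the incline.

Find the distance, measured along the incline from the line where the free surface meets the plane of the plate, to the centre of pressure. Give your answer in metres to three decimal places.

γ = ρg = 1173 × 9.81 / 1000 = 11.50713 kN/m³.
The plate makes 25° with the vertical, i.e. θ = 90° − 25° = 65° to the horizontal. Measuring y along the incline from the free-surface line, vertical depth h = y·sinθ with sinθ = 0.906308.
The centroid lies 4r/(3π) = 0.263136 m above the diameter, so r − 4r/(3π) = 0.62 − 0.263136 = 0.356864 m below the topmost point, so y_c = 0.7 + 0.356864 = 1.05686 m and h_c = 1.05686 × 0.906308 = 0.957841 m.
A = πr²/2 = π × 0.62²/2 = 0.603814 m².
Resultant F = γ·h_c·A = 11.50713 × 0.957841 × 0.603814 = 6.65524 kN.
I_c = (π/8 − 8/(9π))·r⁴ = 0.109757 × 0.62⁴ = 0.0162181 m⁴.
Centre of pressure: y_p = y_c + I_c/(y_c·A) = 1.05686 + 0.0162181/(1.05686 × 0.603814) = 1.05686 + 0.0254144 = 1.08227 m along the plane.

y_p = 1.082 m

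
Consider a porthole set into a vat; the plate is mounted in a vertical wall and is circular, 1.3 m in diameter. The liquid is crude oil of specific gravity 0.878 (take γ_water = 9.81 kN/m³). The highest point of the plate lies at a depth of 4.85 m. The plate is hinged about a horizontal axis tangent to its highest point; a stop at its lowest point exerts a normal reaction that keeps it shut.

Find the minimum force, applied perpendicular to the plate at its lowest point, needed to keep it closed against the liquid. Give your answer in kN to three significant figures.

P ≈ 32.4 kN

γ = 0.878 × 9.81 = 8.61318 kN/m³.
The centroid is at the centre, 0.65 m below the top of the plate, so the centroid depth is h_c = 4.85 + 0.65 = 5.5 m.
A = π(0.65)² = 1.32732 m².
Resultant F = γ·h_c·A = 8.61318 × 5.5 × 1.32732 = 62.8785 kN.
I_c = πr⁴/4 = π × 0.65⁴/4 = 0.140198 m⁴.
Centre of pressure: y_p = y_c + I_c/(y_c·A) = 5.5 + 0.140198/(5.5 × 1.32732) = 5.5 + 0.0192045 = 5.5192 m along the plane.
The resultant acts 0.65 + 0.0192045 = 0.669204 m (along the plate) below the hinge at the top edge, so the moment about the hinge is M = F × 0.669204 = 62.8785 × 0.669204 = 42.0785 kN·m.
A normal force at the bottom, 1.3 m from the hinge, must supply this moment: P = 42.0785/1.3 = 32.3681 kN.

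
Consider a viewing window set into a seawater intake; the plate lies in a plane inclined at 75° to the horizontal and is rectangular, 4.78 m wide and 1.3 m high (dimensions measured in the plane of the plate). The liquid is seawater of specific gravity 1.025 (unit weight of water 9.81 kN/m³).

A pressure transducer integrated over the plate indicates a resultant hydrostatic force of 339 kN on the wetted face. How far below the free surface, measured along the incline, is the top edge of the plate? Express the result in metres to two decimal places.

γ = 1.025 × 9.81 = 10.05525 kN/m³.
A = 4.78 × 1.3 = 6.214 m².
From F = γ·h_c·A, the centroid depth is h_c = 339/(10.05525 × 6.214) = 5.42545 m.
Let θ = 75° be the plate's angle to the horizontal; measure y along the incline from where the plane meets the free surface. Vertical depth h = y·sinθ with sinθ = 0.965926.
Along the incline, y_c = h_c/sinθ = 5.42545/0.965926 = 5.61684 m.
The centroid lies 1.3/2 = 0.65 m below the top edge, so the top edge sits at y_top = 5.61684 − 0.65 = 4.96684 m along the incline.

y_top ≈ 4.97 m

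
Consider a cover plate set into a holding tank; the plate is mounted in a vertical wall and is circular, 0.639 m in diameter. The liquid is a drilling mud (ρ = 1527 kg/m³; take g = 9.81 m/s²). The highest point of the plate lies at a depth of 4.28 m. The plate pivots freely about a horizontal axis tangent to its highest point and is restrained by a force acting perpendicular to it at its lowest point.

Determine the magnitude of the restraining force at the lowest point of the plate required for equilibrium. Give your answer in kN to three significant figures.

γ = ρg = 1527 × 9.81 / 1000 = 14.97987 kN/m³.
The centroid is at the centre, 0.3195 m below the top of the plate, so the centroid depth is h_c = 4.28 + 0.3195 = 4.5995 m.
A = π(0.3195)² = 0.320695 m².
Resultant F = γ·h_c·A = 14.97987 × 4.5995 × 0.320695 = 22.0959 kN.
I_c = πr⁴/4 = π × 0.3195⁴/4 = 0.00818415 m⁴.
Centre of pressure: y_p = y_c + I_c/(y_c·A) = 4.5995 + 0.00818415/(4.5995 × 0.320695) = 4.5995 + 0.00554844 = 4.60505 m along the plane.
The resultant acts 0.3195 + 0.00554844 = 0.325048 m (along the plate) below the hinge at the top edge, so the moment about the hinge is M = F × 0.325048 = 22.0959 × 0.325048 = 7.18223 kN·m.
A normal force at the bottom, 0.639 m from the hinge, must supply this moment: P = 7.18223/0.639 = 11.2398 kN.

P ≈ 11.2 kN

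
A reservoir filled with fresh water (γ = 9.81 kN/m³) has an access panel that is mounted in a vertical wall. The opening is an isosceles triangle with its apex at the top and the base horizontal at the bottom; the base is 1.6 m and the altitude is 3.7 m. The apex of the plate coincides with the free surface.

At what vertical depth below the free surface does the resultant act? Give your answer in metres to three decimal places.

γ = 9.81 kN/m³.
With the apex up, the centroid sits 2h/3 = 2 × 3.7/3 = 2.46667 m below the apex, so the centroid depth is h_c = 2.46667 m.
A = ½ × 1.6 × 3.7 = 2.96 m².
Resultant F = γ·h_c·A = 9.81 × 2.46667 × 2.96 = 71.6262 kN.
I_c = b·h³/36 = 1.6 × 3.7³/36 = 2.25124 m⁴.
Centre of pressure: y_p = y_c + I_c/(y_c·A) = 2.46667 + 2.25124/(2.46667 × 2.96) = 2.46667 + 0.308332 = 2.775 m along the plane.

h_p = 2.775 m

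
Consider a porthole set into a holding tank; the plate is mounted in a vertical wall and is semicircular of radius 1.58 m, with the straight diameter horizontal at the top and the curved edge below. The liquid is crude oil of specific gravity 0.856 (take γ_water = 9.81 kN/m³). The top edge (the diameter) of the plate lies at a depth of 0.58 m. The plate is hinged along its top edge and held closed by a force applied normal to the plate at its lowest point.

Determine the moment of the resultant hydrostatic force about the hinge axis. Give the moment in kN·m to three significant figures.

M ≈ 33.4 kN·m

γ = 0.856 × 9.81 = 8.39736 kN/m³.
The centroid of a semicircle lies 4r/(3π) = 0.670573 m from the diameter, here below the top edge, so the centroid depth is h_c = 0.58 + 0.670573 = 1.25057 m.
A = πr²/2 = π × 1.58²/2 = 3.92134 m².
Resultant F = γ·h_c·A = 8.39736 × 1.25057 × 3.92134 = 41.1799 kN.
I_c = (π/8 − 8/(9π))·r⁴ = 0.109757 × 1.58⁴ = 0.684007 m⁴.
Centre of pressure: y_p = y_c + I_c/(y_c·A) = 1.25057 + 0.684007/(1.25057 × 3.92134) = 1.25057 + 0.139482 = 1.39005 m along the plane.
The resultant acts 0.670573 + 0.139482 = 0.810055 m (along the plate) below the hinge at the top edge, so the moment about the hinge is M = F × 0.810055 = 41.1799 × 0.810055 = 33.358 kN·m.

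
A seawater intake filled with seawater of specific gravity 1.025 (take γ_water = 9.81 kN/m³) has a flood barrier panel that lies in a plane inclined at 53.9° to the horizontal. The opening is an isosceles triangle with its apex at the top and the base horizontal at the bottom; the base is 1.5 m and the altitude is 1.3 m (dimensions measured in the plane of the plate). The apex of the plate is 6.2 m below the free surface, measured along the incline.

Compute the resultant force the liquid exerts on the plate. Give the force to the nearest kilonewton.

γ = 1.025 × 9.81 = 10.05525 kN/m³.
Let θ = 53.9° be the plate's angle to the horizontal; measure y along the incline from where the plane meets the free surface. Vertical depth h = y·sinθ with sinθ = 0.807990.
With the apex up, the centroid sits 2h/3 = 2 × 1.3/3 = 0.866667 m below the apex, so y_c = 6.2 + 0.866667 = 7.06667 m and h_c = 7.06667 × 0.807990 = 5.7098 m.
A = ½ × 1.5 × 1.3 = 0.975 m².
Resultant F = γ·h_c·A = 10.05525 × 5.7098 × 0.975 = 55.9781 kN.

F ≈ 56 kN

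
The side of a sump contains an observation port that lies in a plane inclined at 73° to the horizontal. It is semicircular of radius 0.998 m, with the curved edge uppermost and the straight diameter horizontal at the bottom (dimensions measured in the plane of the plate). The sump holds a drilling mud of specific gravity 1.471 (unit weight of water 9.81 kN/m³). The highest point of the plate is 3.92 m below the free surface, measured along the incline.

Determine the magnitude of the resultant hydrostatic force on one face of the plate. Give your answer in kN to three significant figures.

γ = 1.471 × 9.81 = 14.43051 kN/m³.
Let θ = 73° be the plate's angle to the horizontal; measure y along the incline from where the plane meets the free surface. Vertical depth h = y·sinθ with sinθ = 0.956305.
The centroid lies 4r/(3π) = 0.423564 m above the diameter, so r − 4r/(3π) = 0.998 − 0.423564 = 0.574436 m below the topmost point, so y_c = 3.92 + 0.574436 = 4.49444 m and h_c = 4.49444 × 0.956305 = 4.29806 m.
A = πr²/2 = π × 0.998²/2 = 1.56452 m².
Resultant F = γ·h_c·A = 14.43051 × 4.29806 × 1.56452 = 97.0365 kN.

F ≈ 97.0 kN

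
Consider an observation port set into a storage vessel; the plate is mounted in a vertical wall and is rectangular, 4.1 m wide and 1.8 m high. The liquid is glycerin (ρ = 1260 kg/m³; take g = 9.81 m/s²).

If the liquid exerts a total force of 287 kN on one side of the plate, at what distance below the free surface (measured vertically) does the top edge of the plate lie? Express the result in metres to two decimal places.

γ = ρg = 1260 × 9.81 / 1000 = 12.3606 kN/m³.
A = 4.1 × 1.8 = 7.38 m².
From F = γ·h_c·A, the centroid depth is h_c = 287/(12.3606 × 7.38) = 3.1462 m.
The centroid lies 1.8/2 = 0.9 m below the top edge, so the top edge sits at h_top = 3.1462 − 0.9 = 2.2462 m below the surface.

d_top ≈ 2.25 m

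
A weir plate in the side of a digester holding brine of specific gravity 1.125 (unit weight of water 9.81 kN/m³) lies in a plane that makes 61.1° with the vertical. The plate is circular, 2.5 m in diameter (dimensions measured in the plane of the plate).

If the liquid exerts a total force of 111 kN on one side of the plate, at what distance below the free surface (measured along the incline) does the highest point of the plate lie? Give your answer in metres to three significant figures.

y_top ≈ 2.99 m

γ = 1.125 × 9.81 = 11.03625 kN/m³.
A = π(1.25)² = 4.90874 m².
From F = γ·h_c·A, the centroid depth is h_c = 111/(11.03625 × 4.90874) = 2.04895 m.
The plate makes 61.1° with the vertical, i.e. θ = 90° − 61.1° = 28.9° to the horizontal. Measuring y along the incline from the free-surface line, vertical depth h = y·sinθ with sinθ = 0.483282.
Along the incline, y_c = h_c/sinθ = 2.04895/0.483282 = 4.23966 m.
The centroid is at the centre, 1.25 m below the top of the plate, so the highest point sits at y_top = 4.23966 − 1.25 = 2.98966 m along the incline.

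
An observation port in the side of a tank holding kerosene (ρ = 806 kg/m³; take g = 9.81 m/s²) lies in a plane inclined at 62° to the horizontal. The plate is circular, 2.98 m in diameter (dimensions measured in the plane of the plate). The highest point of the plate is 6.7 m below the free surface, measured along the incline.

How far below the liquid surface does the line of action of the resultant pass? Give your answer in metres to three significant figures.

γ = ρg = 806 × 9.81 / 1000 = 7.90686 kN/m³.
Let θ = 62° be the plate's angle to the horizontal; measure y along the incline from where the plane meets the free surface. Vertical depth h = y·sinθ with sinθ = 0.882948.
The centroid is at the centre, 1.49 m below the top of the plate, so y_c = 6.7 + 1.49 = 8.19 m and h_c = 8.19 × 0.882948 = 7.23134 m.
A = π(1.49)² = 6.97465 m².
Resultant F = γ·h_c·A = 7.90686 × 7.23134 × 6.97465 = 398.791 kN.
I_c = πr⁴/4 = π × 1.49⁴/4 = 3.87111 m⁴.
Centre of pressure: y_p = y_c + I_c/(y_c·A) = 8.19 + 3.87111/(8.19 × 6.97465) = 8.19 + 0.0677687 = 8.25777 m along the plane.
Vertically, h_p = y_p·sinθ = 8.25777 × 0.882948 = 7.29118 m.

h_p = 7.29 m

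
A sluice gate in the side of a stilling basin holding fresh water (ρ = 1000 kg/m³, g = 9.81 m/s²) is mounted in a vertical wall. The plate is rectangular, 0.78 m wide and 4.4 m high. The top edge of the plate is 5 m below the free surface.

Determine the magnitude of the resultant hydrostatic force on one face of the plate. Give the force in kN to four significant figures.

F ≈ 242.4 kN

γ = ρg = 1000 × 9.81 = 9810 N/m³ = 9.81 kN/m³.
The centroid lies 4.4/2 = 2.2 m below the top edge, so the centroid depth is h_c = 5 + 2.2 = 7.2 m.
A = 0.78 × 4.4 = 3.432 m².
Resultant F = γ·h_c·A = 9.81 × 7.2 × 3.432 = 242.409 kN.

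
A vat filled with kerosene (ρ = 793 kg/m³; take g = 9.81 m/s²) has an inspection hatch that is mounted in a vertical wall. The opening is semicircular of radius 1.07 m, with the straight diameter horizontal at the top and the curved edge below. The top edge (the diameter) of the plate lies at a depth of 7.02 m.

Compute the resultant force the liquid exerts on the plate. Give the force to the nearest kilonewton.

F ≈ 105 kN

γ = ρg = 793 × 9.81 / 1000 = 7.77933 kN/m³.
The centroid of a semicircle lies 4r/(3π) = 0.454122 m from the diameter, here below the top edge, so the centroid depth is h_c = 7.02 + 0.454122 = 7.47412 m.
A = πr²/2 = π × 1.07²/2 = 1.7984 m².
Resultant F = γ·h_c·A = 7.77933 × 7.47412 × 1.7984 = 104.566 kN.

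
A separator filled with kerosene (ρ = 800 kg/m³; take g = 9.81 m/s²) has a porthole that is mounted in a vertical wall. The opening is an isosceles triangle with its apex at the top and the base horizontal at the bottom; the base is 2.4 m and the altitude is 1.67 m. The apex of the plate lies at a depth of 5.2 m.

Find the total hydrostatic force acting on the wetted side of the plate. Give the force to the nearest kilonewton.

F ≈ 99 kN

γ = ρg = 800 × 9.81 / 1000 = 7.848 kN/m³.
With the apex up, the centroid sits 2h/3 = 2 × 1.67/3 = 1.11333 m below the apex, so the centroid depth is h_c = 5.2 + 1.11333 = 6.31333 m.
A = ½ × 2.4 × 1.67 = 2.004 m².
Resultant F = γ·h_c·A = 7.848 × 6.31333 × 2.004 = 99.2922 kN.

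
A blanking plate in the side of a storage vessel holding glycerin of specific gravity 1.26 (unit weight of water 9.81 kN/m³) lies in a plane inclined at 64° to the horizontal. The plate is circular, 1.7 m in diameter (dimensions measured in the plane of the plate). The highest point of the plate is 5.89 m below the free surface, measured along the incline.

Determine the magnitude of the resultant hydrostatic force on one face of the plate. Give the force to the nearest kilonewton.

F ≈ 170 kN

γ = 1.26 × 9.81 = 12.3606 kN/m³.
Let θ = 64° be the plate's angle to the horizontal; measure y along the incline from where the plane meets the free surface. Vertical depth h = y·sinθ with sinθ = 0.898794.
The centroid is at the centre, 0.85 m below the top of the plate, so y_c = 5.89 + 0.85 = 6.74 m and h_c = 6.74 × 0.898794 = 6.05787 m.
A = π(0.85)² = 2.2698 m².
Resultant F = γ·h_c·A = 12.3606 × 6.05787 × 2.2698 = 169.96 kN.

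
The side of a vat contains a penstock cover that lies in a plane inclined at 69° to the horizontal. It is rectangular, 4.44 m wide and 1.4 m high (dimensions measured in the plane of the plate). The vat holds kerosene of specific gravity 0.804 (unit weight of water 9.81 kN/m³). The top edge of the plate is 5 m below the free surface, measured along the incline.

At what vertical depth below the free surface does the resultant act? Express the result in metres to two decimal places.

γ = 0.804 × 9.81 = 7.88724 kN/m³.
Let θ = 69° be the plate's angle to the horizontal; measure y along the incline from where the plane meets the free surface. Vertical depth h = y·sinθ with sinθ = 0.933580.
The centroid lies 1.4/2 = 0.7 m below the top edge, so y_c = 5 + 0.7 = 5.7 m and h_c = 5.7 × 0.933580 = 5.32141 m.
A = 4.44 × 1.4 = 6.216 m².
Resultant F = γ·h_c·A = 7.88724 × 5.32141 × 6.216 = 260.893 kN.
I_c = b·h³/12 = 4.44 × 1.4³/12 = 1.01528 m⁴.
Centre of pressure: y_p = y_c + I_c/(y_c·A) = 5.7 + 1.01528/(5.7 × 6.216) = 5.7 + 0.028655 = 5.72865 m along the plane.
Vertically, h_p = y_p·sinθ = 5.72865 × 0.933580 = 5.34815 m.

h_p = 5.35 m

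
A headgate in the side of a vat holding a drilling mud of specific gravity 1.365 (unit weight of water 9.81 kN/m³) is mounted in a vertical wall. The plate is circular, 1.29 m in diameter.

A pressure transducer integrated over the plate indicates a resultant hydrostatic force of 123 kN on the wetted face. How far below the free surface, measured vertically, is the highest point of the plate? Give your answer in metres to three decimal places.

γ = 1.365 × 9.81 = 13.39065 kN/m³.
A = π(0.645)² = 1.30698 m².
From F = γ·h_c·A, the centroid depth is h_c = 123/(13.39065 × 1.30698) = 7.02804 m.
The centroid is at the centre, 0.645 m below the top of the plate, so the highest point sits at h_top = 7.02804 − 0.645 = 6.38304 m below the surface.

d_top ≈ 6.383 m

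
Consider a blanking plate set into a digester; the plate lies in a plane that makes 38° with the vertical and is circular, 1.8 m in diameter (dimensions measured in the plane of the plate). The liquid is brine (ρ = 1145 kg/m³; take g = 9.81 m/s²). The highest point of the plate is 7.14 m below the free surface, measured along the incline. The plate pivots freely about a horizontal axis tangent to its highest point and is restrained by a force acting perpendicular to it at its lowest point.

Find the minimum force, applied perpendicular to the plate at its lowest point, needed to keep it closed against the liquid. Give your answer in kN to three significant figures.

γ = ρg = 1145 × 9.81 / 1000 = 11.23245 kN/m³.
The plate makes 38° with the vertical, i.e. θ = 90° − 38° = 52° to the horizontal. Measuring y along the incline from the free-surface line, vertical depth h = y·sinθ with sinθ = 0.788011.
The centroid is at the centre, 0.9 m below the top of the plate, so y_c = 7.14 + 0.9 = 8.04 m and h_c = 8.04 × 0.788011 = 6.33561 m.
A = π(0.9)² = 2.54469 m².
Resultant F = γ·h_c·A = 11.23245 × 6.33561 × 2.54469 = 181.091 kN.
I_c = πr⁴/4 = π × 0.9⁴/4 = 0.5153 m⁴.
Centre of pressure: y_p = y_c + I_c/(y_c·A) = 8.04 + 0.5153/(8.04 × 2.54469) = 8.04 + 0.0251866 = 8.06519 m along the plane.
The resultant acts 0.9 + 0.0251866 = 0.925187 m (along the plate) below the hinge at the top edge, so the moment about the hinge is M = F × 0.925187 = 181.091 × 0.925187 = 167.543 kN·m.
A normal force at the bottom, 1.8 m from the hinge, must supply this moment: P = 167.543/1.8 = 93.0794 kN.

P ≈ 93.1 kN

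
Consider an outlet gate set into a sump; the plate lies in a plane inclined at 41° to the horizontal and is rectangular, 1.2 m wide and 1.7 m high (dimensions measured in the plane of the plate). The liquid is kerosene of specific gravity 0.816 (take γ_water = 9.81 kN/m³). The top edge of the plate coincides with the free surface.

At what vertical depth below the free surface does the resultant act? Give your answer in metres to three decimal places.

h_p = 0.744 m

γ = 0.816 × 9.81 = 8.00496 kN/m³.
Let θ = 41° be the plate's angle to the horizontal; measure y along the incline from where the plane meets the free surface. Vertical depth h = y·sinθ with sinθ = 0.656059.
The centroid lies 1.7/2 = 0.85 m below the top edge, so y_c = 0.85 m and h_c = 0.85 × 0.656059 = 0.55765 m.
A = 1.2 × 1.7 = 2.04 m².
Resultant F = γ·h_c·A = 8.00496 × 0.55765 × 2.04 = 9.10649 kN.
I_c = b·h³/12 = 1.2 × 1.7³/12 = 0.4913 m⁴.
Centre of pressure: y_p = y_c + I_c/(y_c·A) = 0.85 + 0.4913/(0.85 × 2.04) = 0.85 + 0.283333 = 1.13333 m along the plane.
Vertically, h_p = y_p·sinθ = 1.13333 × 0.656059 = 0.743531 m.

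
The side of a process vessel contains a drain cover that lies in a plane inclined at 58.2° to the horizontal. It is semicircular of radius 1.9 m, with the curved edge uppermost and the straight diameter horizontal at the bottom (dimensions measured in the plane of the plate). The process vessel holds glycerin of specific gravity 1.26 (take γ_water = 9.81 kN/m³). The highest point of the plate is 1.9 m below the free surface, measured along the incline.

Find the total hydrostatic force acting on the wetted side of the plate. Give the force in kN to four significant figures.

F ≈ 178.3 kN

γ = 1.26 × 9.81 = 12.3606 kN/m³.
Let θ = 58.2° be the plate's angle to the horizontal; measure y along the incline from where the plane meets the free surface. Vertical depth h = y·sinθ with sinθ = 0.849893.
The centroid lies 4r/(3π) = 0.806385 m above the diameter, so r − 4r/(3π) = 1.9 − 0.806385 = 1.09361 m below the topmost point, so y_c = 1.9 + 1.09361 = 2.99361 m and h_c = 2.99361 × 0.849893 = 2.54425 m.
A = πr²/2 = π × 1.9²/2 = 5.67057 m².
Resultant F = γ·h_c·A = 12.3606 × 2.54425 × 5.67057 = 178.331 kN.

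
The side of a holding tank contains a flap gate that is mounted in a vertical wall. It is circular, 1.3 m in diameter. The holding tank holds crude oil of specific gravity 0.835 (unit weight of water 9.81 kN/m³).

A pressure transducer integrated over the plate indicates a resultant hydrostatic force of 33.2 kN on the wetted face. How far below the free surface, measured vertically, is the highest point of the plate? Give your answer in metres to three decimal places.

d_top ≈ 2.404 m

γ = 0.835 × 9.81 = 8.19135 kN/m³.
A = π(0.65)² = 1.32732 m².
From F = γ·h_c·A, the centroid depth is h_c = 33.2/(8.19135 × 1.32732) = 3.05356 m.
The centroid is at the centre, 0.65 m below the top of the plate, so the highest point sits at h_top = 3.05356 − 0.65 = 2.40356 m below the surface.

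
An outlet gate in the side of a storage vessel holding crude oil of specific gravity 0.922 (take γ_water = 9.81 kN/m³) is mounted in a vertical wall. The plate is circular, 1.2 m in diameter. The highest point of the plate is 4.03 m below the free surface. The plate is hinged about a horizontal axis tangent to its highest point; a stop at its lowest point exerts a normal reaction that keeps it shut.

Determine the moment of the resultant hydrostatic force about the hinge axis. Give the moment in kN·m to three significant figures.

γ = 0.922 × 9.81 = 9.04482 kN/m³.
The centroid is at the centre, 0.6 m below the top of the plate, so the centroid depth is h_c = 4.03 + 0.6 = 4.63 m.
A = π(0.6)² = 1.13097 m².
Resultant F = γ·h_c·A = 9.04482 × 4.63 × 1.13097 = 47.3622 kN.
I_c = πr⁴/4 = π × 0.6⁴/4 = 0.101788 m⁴.
Centre of pressure: y_p = y_c + I_c/(y_c·A) = 4.63 + 0.101788/(4.63 × 1.13097) = 4.63 + 0.0194386 = 4.64944 m along the plane.
The resultant acts 0.6 + 0.0194386 = 0.619439 m (along the plate) below the hinge at the top edge, so the moment about the hinge is M = F × 0.619439 = 47.3622 × 0.619439 = 29.338 kN·m.

M ≈ 29.3 kN·m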